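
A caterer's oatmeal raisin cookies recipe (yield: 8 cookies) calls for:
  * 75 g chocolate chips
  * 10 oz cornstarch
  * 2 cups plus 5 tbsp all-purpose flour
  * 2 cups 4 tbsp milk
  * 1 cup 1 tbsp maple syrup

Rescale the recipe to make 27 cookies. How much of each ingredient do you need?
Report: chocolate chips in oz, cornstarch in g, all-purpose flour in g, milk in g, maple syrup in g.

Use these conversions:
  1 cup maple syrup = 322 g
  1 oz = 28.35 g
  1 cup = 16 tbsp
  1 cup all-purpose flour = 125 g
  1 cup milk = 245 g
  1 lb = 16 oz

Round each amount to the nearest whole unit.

chocolate chips: 9 oz; cornstarch: 957 g; all-purpose flour: 976 g; milk: 1860 g; maple syrup: 1155 g

Scaling factor: 27/8 = 3.375.
chocolate chips: 75 g × 27/8 ÷ 28.35 g/oz ≈ 9 oz
cornstarch: 10 oz × 27/8 × 28.35 g/oz ≈ 957 g
all-purpose flour: (2 cup + 5 tbsp = 2.3125 cup) × 27/8 × 125 g/cup ≈ 976 g
milk: (2 cup + 4 tbsp = 2.25 cup) × 27/8 × 245 g/cup ≈ 1860 g
maple syrup: (1 cup + 1 tbsp = 1.0625 cup) × 27/8 × 322 g/cup ≈ 1155 g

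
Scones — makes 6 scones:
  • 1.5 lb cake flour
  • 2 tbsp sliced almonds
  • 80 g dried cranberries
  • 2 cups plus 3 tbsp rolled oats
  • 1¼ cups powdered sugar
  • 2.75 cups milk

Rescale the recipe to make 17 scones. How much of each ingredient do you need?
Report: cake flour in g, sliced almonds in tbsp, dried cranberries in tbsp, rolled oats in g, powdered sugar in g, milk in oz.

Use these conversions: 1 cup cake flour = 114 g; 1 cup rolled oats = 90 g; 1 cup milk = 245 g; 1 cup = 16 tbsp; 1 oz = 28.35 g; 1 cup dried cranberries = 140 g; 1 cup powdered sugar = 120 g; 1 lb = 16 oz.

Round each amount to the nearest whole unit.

Scaling factor: 17/6.
cake flour: 1.5 lb × 17/6 × 16 oz/lb × 28.35 g/oz ≈ 1928 g
sliced almonds: 2 tbsp × 17/6 ≈ 6 tbsp
dried cranberries: 80 g × 17/6 ÷ 140 g/cup × 16 tbsp/cup ≈ 26 tbsp
rolled oats: (2 cup + 3 tbsp = 2.1875 cup) × 17/6 × 90 g/cup ≈ 558 g
powdered sugar: 1.25 cup × 17/6 × 120 g/cup = 425 g
milk: 2.75 cup × 17/6 × 245 g/cup ÷ 28.35 g/oz ≈ 67 oz

cake flour: 1928 g; sliced almonds: 6 tbsp; dried cranberries: 26 tbsp; rolled oats: 558 g; powdered sugar: 425 g; milk: 67 oz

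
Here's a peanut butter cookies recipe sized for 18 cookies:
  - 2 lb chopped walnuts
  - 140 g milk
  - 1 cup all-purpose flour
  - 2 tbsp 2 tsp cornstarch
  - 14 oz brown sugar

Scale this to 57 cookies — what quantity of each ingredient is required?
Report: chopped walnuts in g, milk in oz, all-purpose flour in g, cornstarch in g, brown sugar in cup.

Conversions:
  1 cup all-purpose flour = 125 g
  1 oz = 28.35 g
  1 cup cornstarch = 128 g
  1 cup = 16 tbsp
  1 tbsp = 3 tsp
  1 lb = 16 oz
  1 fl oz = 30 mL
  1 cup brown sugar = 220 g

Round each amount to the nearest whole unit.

chopped walnuts: 2873 g; milk: 16 oz; all-purpose flour: 396 g; cornstarch: 68 g; brown sugar: 6 cup

Scaling factor: 57/18 = 19/6.
chopped walnuts: 2 lb × 19/6 × 16 oz/lb × 28.35 g/oz ≈ 2873 g
milk: 140 g × 19/6 ÷ 28.35 g/oz ≈ 16 oz
all-purpose flour: 1 cup × 19/6 × 125 g/cup ≈ 396 g
cornstarch: (2 tbsp + 2 tsp = 8/3 tbsp) × 19/6 ÷ 16 tbsp/cup × 128 g/cup ≈ 68 g
brown sugar: 14 oz × 19/6 × 28.35 g/oz ÷ 220 g/cup ≈ 6 cup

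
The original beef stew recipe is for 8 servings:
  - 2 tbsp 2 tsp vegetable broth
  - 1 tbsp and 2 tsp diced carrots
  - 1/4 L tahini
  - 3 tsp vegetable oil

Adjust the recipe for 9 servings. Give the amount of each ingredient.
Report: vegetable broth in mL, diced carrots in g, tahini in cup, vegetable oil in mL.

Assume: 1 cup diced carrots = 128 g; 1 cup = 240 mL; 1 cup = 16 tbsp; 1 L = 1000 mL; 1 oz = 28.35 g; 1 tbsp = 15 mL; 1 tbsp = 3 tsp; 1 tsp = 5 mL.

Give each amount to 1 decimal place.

Scaling factor: 9/8 = 1.125.
vegetable broth: (2 tbsp + 2 tsp = 8/3 tbsp) × 9/8 × 15 mL/tbsp = 45.0 mL
diced carrots: (1 tbsp + 2 tsp = 5/3 tbsp) × 9/8 ÷ 16 tbsp/cup × 128 g/cup = 15.0 g
tahini: 0.25 L × 9/8 × 1000 mL/L ÷ 240 mL/cup ≈ 1.2 cup
vegetable oil: 3 tsp × 9/8 × 5 mL/tsp ≈ 16.9 mL

vegetable broth: 45.0 mL; diced carrots: 15.0 g; tahini: 1.2 cup; vegetable oil: 16.9 mL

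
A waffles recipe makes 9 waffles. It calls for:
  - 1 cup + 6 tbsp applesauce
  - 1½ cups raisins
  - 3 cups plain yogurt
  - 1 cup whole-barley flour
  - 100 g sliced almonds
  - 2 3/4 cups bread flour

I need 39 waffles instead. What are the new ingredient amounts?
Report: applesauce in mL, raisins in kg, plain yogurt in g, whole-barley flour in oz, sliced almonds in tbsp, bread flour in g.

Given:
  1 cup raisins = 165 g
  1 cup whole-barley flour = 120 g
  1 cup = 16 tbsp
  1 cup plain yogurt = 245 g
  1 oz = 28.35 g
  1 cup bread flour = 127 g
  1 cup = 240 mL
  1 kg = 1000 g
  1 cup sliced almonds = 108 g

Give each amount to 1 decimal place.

Scaling factor: 39/9 = 13/3.
applesauce: (1 cup + 6 tbsp = 1.375 cup) × 13/3 × 240 mL/cup = 1430.0 mL
raisins: 1.5 cup × 13/3 × 165 g/cup ÷ 1000 g/kg ≈ 1.1 kg
plain yogurt: 3 cup × 13/3 × 245 g/cup = 3185.0 g
whole-barley flour: 1 cup × 13/3 × 120 g/cup ÷ 28.35 g/oz ≈ 18.3 oz
sliced almonds: 100 g × 13/3 ÷ 108 g/cup × 16 tbsp/cup ≈ 64.2 tbsp
bread flour: 2.75 cup × 13/3 × 127 g/cup ≈ 1513.4 g

applesauce: 1430.0 mL; raisins: 1.1 kg; plain yogurt: 3185.0 g; whole-barley flour: 18.3 oz; sliced almonds: 64.2 tbsp; bread flour: 1513.4 g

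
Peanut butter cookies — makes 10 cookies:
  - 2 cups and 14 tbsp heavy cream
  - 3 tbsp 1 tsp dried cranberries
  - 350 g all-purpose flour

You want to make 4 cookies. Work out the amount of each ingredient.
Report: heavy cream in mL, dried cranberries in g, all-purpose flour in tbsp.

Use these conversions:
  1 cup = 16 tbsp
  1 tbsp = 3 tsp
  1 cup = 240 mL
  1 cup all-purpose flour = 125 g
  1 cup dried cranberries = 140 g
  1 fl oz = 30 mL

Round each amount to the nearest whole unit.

heavy cream: 276 mL; dried cranberries: 12 g; all-purpose flour: 18 tbsp

Scaling factor: 4/10 = 2/5 = 0.4.
heavy cream: (2 cup + 14 tbsp = 2.875 cup) × 2/5 × 240 mL/cup = 276 mL
dried cranberries: (3 tbsp + 1 tsp = 10/3 tbsp) × 2/5 ÷ 16 tbsp/cup × 140 g/cup ≈ 12 g
all-purpose flour: 350 g × 2/5 ÷ 125 g/cup × 16 tbsp/cup ≈ 18 tbsp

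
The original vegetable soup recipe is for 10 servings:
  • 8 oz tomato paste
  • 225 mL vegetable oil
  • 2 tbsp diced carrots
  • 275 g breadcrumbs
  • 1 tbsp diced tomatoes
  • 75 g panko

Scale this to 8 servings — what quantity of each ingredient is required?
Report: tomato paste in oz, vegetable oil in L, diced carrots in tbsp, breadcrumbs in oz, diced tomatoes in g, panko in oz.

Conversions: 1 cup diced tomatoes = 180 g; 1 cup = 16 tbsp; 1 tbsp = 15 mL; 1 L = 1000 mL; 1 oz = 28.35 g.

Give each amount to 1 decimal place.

Scaling factor: 8/10 = 4/5 = 0.8.
tomato paste: 8 oz × 4/5 = 6.4 oz
vegetable oil: 225 mL × 4/5 ÷ 1000 mL/L ≈ 0.2 L
diced carrots: 2 tbsp × 4/5 = 1.6 tbsp
breadcrumbs: 275 g × 4/5 ÷ 28.35 g/oz ≈ 7.8 oz
diced tomatoes: 1 tbsp × 4/5 ÷ 16 tbsp/cup × 180 g/cup = 9.0 g
panko: 75 g × 4/5 ÷ 28.35 g/oz ≈ 2.1 oz

tomato paste: 6.4 oz; vegetable oil: 0.2 L; diced carrots: 1.6 tbsp; breadcrumbs: 7.8 oz; diced tomatoes: 9.0 g; panko: 2.1 oz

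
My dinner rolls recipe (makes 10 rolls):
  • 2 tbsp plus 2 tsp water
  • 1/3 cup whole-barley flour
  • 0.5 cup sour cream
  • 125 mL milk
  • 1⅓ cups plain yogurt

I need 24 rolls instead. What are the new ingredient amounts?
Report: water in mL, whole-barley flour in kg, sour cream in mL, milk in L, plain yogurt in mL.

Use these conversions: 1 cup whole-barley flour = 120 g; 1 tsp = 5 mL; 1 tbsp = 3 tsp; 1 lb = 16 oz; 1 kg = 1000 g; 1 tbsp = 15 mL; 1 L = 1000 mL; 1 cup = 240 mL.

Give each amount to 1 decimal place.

Scaling factor: 24/10 = 12/5 = 2.4.
water: (2 tbsp + 2 tsp = 8/3 tbsp) × 12/5 × 15 mL/tbsp = 96.0 mL
whole-barley flour: 1/3 cup × 12/5 × 120 g/cup ÷ 1000 g/kg ≈ 0.1 kg
sour cream: 0.5 cup × 12/5 × 240 mL/cup = 288.0 mL
milk: 125 mL × 12/5 ÷ 1000 mL/L = 0.3 L
plain yogurt: 4/3 cup × 12/5 × 240 mL/cup = 768.0 mL

water: 96.0 mL; whole-barley flour: 0.1 kg; sour cream: 288.0 mL; milk: 0.3 L; plain yogurt: 768.0 mL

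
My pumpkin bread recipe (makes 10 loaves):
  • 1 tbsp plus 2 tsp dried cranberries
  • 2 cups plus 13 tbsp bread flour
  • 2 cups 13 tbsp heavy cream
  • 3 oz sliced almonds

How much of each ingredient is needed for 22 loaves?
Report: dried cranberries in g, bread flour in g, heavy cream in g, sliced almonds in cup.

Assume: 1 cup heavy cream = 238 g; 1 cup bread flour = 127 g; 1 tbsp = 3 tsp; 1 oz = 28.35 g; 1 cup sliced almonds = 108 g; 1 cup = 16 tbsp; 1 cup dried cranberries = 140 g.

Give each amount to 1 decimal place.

Scaling factor: 22/10 = 11/5 = 2.2.
dried cranberries: (1 tbsp + 2 tsp = 5/3 tbsp) × 11/5 ÷ 16 tbsp/cup × 140 g/cup ≈ 32.1 g
bread flour: (2 cup + 13 tbsp = 2.8125 cup) × 11/5 × 127 g/cup ≈ 785.8 g
heavy cream: (2 cup + 13 tbsp = 2.8125 cup) × 11/5 × 238 g/cup ≈ 1472.6 g
sliced almonds: 3 oz × 11/5 × 28.35 g/oz ÷ 108 g/cup ≈ 1.7 cup

dried cranberries: 32.1 g; bread flour: 785.8 g; heavy cream: 1472.6 g; sliced almonds: 1.7 cup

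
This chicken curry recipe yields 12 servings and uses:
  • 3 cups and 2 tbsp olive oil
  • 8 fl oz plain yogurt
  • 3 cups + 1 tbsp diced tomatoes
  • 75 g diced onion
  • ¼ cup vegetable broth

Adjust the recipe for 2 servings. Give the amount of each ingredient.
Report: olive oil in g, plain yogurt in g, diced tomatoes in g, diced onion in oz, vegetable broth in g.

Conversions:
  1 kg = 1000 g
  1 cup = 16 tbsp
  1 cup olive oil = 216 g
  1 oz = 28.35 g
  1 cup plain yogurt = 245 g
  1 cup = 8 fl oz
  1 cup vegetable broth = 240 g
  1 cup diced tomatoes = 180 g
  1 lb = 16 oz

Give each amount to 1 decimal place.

olive oil: 112.5 g; plain yogurt: 40.8 g; diced tomatoes: 91.9 g; diced onion: 0.4 oz; vegetable broth: 10.0 g

Scaling factor: 2/12 = 1/6.
olive oil: (3 cup + 2 tbsp = 3.125 cup) × 1/6 × 216 g/cup = 112.5 g
plain yogurt: 8 fl oz × 1/6 ÷ 8 fl oz/cup × 245 g/cup ≈ 40.8 g
diced tomatoes: (3 cup + 1 tbsp = 3.0625 cup) × 1/6 × 180 g/cup ≈ 91.9 g
diced onion: 75 g × 1/6 ÷ 28.35 g/oz ≈ 0.4 oz
vegetable broth: 0.25 cup × 1/6 × 240 g/cup = 10.0 g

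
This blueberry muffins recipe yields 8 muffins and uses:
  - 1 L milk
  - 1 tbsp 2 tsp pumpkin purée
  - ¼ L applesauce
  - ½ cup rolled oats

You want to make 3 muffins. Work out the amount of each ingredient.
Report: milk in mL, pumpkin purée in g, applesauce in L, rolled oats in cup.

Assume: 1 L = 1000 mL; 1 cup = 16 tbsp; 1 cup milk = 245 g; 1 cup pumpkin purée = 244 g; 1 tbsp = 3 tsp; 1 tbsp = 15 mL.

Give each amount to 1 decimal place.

Scaling factor: 3/8 = 0.375.
milk: 1 L × 3/8 × 1000 mL/L = 375.0 mL
pumpkin purée: (1 tbsp + 2 tsp = 5/3 tbsp) × 3/8 ÷ 16 tbsp/cup × 244 g/cup ≈ 9.5 g
applesauce: 0.25 L × 3/8 ≈ 0.1 L
rolled oats: 0.5 cup × 3/8 ≈ 0.2 cup

milk: 375.0 mL; pumpkin purée: 9.5 g; applesauce: 0.1 L; rolled oats: 0.2 cup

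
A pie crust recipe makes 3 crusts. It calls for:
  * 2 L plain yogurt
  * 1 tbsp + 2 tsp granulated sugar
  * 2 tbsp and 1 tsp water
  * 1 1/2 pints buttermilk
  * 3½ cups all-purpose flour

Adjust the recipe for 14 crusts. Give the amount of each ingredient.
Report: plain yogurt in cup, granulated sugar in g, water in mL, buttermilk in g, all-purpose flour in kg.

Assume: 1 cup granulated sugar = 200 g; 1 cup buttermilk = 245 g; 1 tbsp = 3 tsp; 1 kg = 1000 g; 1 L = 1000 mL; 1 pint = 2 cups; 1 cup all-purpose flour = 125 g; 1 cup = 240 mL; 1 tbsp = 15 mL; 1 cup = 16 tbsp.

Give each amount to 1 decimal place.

Scaling factor: 14/3.
plain yogurt: 2 L × 14/3 × 1000 mL/L ÷ 240 mL/cup ≈ 38.9 cup
granulated sugar: (1 tbsp + 2 tsp = 5/3 tbsp) × 14/3 ÷ 16 tbsp/cup × 200 g/cup ≈ 97.2 g
water: (2 tbsp + 1 tsp = 7/3 tbsp) × 14/3 × 15 mL/tbsp ≈ 163.3 mL
buttermilk: 1.5 pint × 14/3 × 2 cup/pint × 245 g/cup = 3430.0 g
all-purpose flour: 3.5 cup × 14/3 × 125 g/cup ÷ 1000 g/kg ≈ 2.0 kg

plain yogurt: 38.9 cup; granulated sugar: 97.2 g; water: 163.3 mL; buttermilk: 3430.0 g; all-purpose flour: 2.0 kg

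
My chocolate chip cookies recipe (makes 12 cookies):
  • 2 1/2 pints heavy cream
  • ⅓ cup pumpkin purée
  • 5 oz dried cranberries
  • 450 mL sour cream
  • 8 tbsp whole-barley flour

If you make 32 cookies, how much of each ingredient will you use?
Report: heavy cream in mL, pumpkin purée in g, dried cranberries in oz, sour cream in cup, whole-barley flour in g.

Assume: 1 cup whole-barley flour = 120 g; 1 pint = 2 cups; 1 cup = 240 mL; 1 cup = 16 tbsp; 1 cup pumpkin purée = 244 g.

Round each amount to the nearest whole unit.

heavy cream: 3200 mL; pumpkin purée: 217 g; dried cranberries: 13 oz; sour cream: 5 cup; whole-barley flour: 160 g

Scaling factor: 32/12 = 8/3.
heavy cream: 2.5 pint × 8/3 × 2 cup/pint × 240 mL/cup = 3200 mL
pumpkin purée: 1/3 cup × 8/3 × 244 g/cup ≈ 217 g
dried cranberries: 5 oz × 8/3 ≈ 13 oz
sour cream: 450 mL × 8/3 ÷ 240 mL/cup = 5 cup
whole-barley flour: 8 tbsp × 8/3 ÷ 16 tbsp/cup × 120 g/cup = 160 g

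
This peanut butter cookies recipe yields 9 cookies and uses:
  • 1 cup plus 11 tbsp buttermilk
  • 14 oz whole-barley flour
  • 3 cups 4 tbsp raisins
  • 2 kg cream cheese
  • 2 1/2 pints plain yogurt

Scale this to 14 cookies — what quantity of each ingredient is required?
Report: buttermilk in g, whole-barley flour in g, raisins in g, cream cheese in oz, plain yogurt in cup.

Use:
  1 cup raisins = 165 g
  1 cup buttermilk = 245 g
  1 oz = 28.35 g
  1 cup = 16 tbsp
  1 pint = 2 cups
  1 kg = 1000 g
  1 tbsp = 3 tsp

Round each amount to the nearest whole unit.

buttermilk: 643 g; whole-barley flour: 617 g; raisins: 834 g; cream cheese: 110 oz; plain yogurt: 8 cup

Scaling factor: 14/9.
buttermilk: (1 cup + 11 tbsp = 1.6875 cup) × 14/9 × 245 g/cup ≈ 643 g
whole-barley flour: 14 oz × 14/9 × 28.35 g/oz ≈ 617 g
raisins: (3 cup + 4 tbsp = 3.25 cup) × 14/9 × 165 g/cup ≈ 834 g
cream cheese: 2 kg × 14/9 × 1000 g/kg ÷ 28.35 g/oz ≈ 110 oz
plain yogurt: 2.5 pint × 14/9 × 2 cup/pint ≈ 8 cup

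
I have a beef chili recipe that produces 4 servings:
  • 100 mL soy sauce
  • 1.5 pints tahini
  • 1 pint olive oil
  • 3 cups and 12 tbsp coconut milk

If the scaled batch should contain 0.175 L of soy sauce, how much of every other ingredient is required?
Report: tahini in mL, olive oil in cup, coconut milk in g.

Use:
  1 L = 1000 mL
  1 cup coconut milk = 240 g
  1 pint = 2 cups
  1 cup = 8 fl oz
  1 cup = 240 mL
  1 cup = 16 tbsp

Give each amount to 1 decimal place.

tahini: 1260.0 mL; olive oil: 3.5 cup; coconut milk: 1575.0 g

The original recipe has 0.1 L of soy sauce, so the scaling factor is 0.175 ÷ 0.1 = 7/4 = 1.75.
tahini: 1.5 pint × 7/4 × 2 cup/pint × 240 mL/cup = 1260.0 mL
olive oil: 1 pint × 7/4 × 2 cup/pint = 3.5 cup
coconut milk: (3 cup + 12 tbsp = 3.75 cup) × 7/4 × 240 g/cup = 1575.0 g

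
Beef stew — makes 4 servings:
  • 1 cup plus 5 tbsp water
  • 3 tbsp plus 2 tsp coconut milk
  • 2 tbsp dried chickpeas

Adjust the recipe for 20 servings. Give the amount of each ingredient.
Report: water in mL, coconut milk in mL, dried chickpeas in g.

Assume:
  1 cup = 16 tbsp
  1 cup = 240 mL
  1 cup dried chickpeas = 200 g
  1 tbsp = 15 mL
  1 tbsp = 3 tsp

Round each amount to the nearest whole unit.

water: 1575 mL; coconut milk: 275 mL; dried chickpeas: 125 g

Scaling factor: 20/4 = 5.
water: (1 cup + 5 tbsp = 1.3125 cup) × 5 × 240 mL/cup = 1575 mL
coconut milk: (3 tbsp + 2 tsp = 11/3 tbsp) × 5 × 15 mL/tbsp = 275 mL
dried chickpeas: 2 tbsp × 5 ÷ 16 tbsp/cup × 200 g/cup = 125 g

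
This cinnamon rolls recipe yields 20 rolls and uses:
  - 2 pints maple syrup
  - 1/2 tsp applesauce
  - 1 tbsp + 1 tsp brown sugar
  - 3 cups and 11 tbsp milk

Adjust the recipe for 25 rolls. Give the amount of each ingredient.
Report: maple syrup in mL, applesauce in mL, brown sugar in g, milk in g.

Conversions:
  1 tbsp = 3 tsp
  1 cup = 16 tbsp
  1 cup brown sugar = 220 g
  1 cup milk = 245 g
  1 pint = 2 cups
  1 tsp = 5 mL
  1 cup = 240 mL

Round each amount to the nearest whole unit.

Scaling factor: 25/20 = 5/4 = 1.25.
maple syrup: 2 pint × 5/4 × 2 cup/pint × 240 mL/cup = 1200 mL
applesauce: 0.5 tsp × 5/4 × 5 mL/tsp ≈ 3 mL
brown sugar: (1 tbsp + 1 tsp = 4/3 tbsp) × 5/4 ÷ 16 tbsp/cup × 220 g/cup ≈ 23 g
milk: (3 cup + 11 tbsp = 3.6875 cup) × 5/4 × 245 g/cup ≈ 1129 g

maple syrup: 1200 mL; applesauce: 3 mL; brown sugar: 23 g; milk: 1129 g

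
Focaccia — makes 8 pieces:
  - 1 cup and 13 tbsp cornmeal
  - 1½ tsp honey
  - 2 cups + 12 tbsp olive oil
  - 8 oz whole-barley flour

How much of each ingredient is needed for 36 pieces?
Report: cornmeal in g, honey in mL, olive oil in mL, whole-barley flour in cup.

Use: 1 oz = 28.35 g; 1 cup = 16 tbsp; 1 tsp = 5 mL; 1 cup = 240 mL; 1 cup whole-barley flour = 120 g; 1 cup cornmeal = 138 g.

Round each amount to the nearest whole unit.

Scaling factor: 36/8 = 9/2 = 4.5.
cornmeal: (1 cup + 13 tbsp = 1.8125 cup) × 9/2 × 138 g/cup ≈ 1126 g
honey: 1.5 tsp × 9/2 × 5 mL/tsp ≈ 34 mL
olive oil: (2 cup + 12 tbsp = 2.75 cup) × 9/2 × 240 mL/cup = 2970 mL
whole-barley flour: 8 oz × 9/2 × 28.35 g/oz ÷ 120 g/cup ≈ 9 cup

cornmeal: 1126 g; honey: 34 mL; olive oil: 2970 mL; whole-barley flour: 9 cup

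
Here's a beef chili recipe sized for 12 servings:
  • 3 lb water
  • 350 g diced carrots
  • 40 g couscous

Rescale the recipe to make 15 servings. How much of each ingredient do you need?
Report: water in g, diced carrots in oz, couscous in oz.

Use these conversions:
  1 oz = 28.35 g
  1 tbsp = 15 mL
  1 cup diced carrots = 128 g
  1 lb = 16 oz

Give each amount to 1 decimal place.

Scaling factor: 15/12 = 5/4 = 1.25.
water: 3 lb × 5/4 × 16 oz/lb × 28.35 g/oz = 1701.0 g
diced carrots: 350 g × 5/4 ÷ 28.35 g/oz ≈ 15.4 oz
couscous: 40 g × 5/4 ÷ 28.35 g/oz ≈ 1.8 oz

water: 1701.0 g; diced carrots: 15.4 oz; couscous: 1.8 oz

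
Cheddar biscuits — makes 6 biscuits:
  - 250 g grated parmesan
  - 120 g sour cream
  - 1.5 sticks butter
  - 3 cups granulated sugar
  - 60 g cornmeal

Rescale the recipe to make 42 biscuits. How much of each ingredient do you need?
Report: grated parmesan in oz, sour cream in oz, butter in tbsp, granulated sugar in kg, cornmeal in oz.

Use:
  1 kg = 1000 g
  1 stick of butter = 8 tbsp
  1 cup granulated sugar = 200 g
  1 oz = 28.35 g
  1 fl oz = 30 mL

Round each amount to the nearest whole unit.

grated parmesan: 62 oz; sour cream: 30 oz; butter: 84 tbsp; granulated sugar: 4 kg; cornmeal: 15 oz

Scaling factor: 42/6 = 7.
grated parmesan: 250 g × 7 ÷ 28.35 g/oz ≈ 62 oz
sour cream: 120 g × 7 ÷ 28.35 g/oz ≈ 30 oz
butter: 1.5 stick × 7 × 8 tbsp/stick = 84 tbsp
granulated sugar: 3 cup × 7 × 200 g/cup ÷ 1000 g/kg ≈ 4 kg
cornmeal: 60 g × 7 ÷ 28.35 g/oz ≈ 15 oz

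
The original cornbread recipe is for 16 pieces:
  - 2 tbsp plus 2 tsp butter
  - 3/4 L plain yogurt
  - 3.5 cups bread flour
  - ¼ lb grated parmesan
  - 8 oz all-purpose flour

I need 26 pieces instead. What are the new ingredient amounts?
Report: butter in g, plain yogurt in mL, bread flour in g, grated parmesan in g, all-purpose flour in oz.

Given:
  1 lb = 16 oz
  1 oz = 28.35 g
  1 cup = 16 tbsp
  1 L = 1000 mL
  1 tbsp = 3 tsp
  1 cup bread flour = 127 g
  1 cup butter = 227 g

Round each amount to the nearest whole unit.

butter: 61 g; plain yogurt: 1219 mL; bread flour: 722 g; grated parmesan: 184 g; all-purpose flour: 13 oz

Scaling factor: 26/16 = 13/8 = 1.625.
butter: (2 tbsp + 2 tsp = 8/3 tbsp) × 13/8 ÷ 16 tbsp/cup × 227 g/cup ≈ 61 g
plain yogurt: 0.75 L × 13/8 × 1000 mL/L ≈ 1219 mL
bread flour: 3.5 cup × 13/8 × 127 g/cup ≈ 722 g
grated parmesan: 0.25 lb × 13/8 × 16 oz/lb × 28.35 g/oz ≈ 184 g
all-purpose flour: 8 oz × 13/8 = 13 oz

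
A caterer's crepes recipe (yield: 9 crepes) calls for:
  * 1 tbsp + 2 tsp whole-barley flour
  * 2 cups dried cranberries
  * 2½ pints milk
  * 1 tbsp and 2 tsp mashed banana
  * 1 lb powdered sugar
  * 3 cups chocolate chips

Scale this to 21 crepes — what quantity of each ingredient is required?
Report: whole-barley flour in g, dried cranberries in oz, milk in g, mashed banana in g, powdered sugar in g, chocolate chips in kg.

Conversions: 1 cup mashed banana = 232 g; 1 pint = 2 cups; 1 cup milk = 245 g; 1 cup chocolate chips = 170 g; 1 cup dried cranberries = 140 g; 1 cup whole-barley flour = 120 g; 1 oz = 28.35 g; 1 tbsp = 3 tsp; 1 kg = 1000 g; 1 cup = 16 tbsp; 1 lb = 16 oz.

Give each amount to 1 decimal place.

Scaling factor: 21/9 = 7/3.
whole-barley flour: (1 tbsp + 2 tsp = 5/3 tbsp) × 7/3 ÷ 16 tbsp/cup × 120 g/cup ≈ 29.2 g
dried cranberries: 2 cup × 7/3 × 140 g/cup ÷ 28.35 g/oz ≈ 23.0 oz
milk: 2.5 pint × 7/3 × 2 cup/pint × 245 g/cup ≈ 2858.3 g
mashed banana: (1 tbsp + 2 tsp = 5/3 tbsp) × 7/3 ÷ 16 tbsp/cup × 232 g/cup ≈ 56.4 g
powdered sugar: 1 lb × 7/3 × 16 oz/lb × 28.35 g/oz = 1058.4 g
chocolate chips: 3 cup × 7/3 × 170 g/cup ÷ 1000 g/kg ≈ 1.2 kg

whole-barley flour: 29.2 g; dried cranberries: 23.0 oz; milk: 2858.3 g; mashed banana: 56.4 g; powdered sugar: 1058.4 g; chocolate chips: 1.2 kg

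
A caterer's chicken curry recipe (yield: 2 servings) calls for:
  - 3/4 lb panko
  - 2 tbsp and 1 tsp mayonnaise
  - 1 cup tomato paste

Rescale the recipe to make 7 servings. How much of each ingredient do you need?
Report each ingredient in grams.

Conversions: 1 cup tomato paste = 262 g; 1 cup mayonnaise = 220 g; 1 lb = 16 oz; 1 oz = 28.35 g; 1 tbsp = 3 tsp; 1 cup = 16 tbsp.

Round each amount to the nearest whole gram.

Scaling factor: 7/2 = 3.5.
panko: 0.75 lb × 7/2 × 16 oz/lb × 28.35 g/oz ≈ 1191 g
mayonnaise: (2 tbsp + 1 tsp = 7/3 tbsp) × 7/2 ÷ 16 tbsp/cup × 220 g/cup ≈ 112 g
tomato paste: 1 cup × 7/2 × 262 g/cup = 917 g

panko: 1191 g; mayonnaise: 112 g; tomato paste: 917 g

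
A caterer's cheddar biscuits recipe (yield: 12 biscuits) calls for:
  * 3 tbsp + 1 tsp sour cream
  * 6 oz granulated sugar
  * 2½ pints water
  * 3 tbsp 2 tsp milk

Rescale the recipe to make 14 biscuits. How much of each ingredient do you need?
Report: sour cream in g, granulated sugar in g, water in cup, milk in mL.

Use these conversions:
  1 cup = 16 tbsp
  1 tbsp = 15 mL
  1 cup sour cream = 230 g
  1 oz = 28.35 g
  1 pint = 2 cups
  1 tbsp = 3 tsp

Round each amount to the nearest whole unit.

Scaling factor: 14/12 = 7/6.
sour cream: (3 tbsp + 1 tsp = 10/3 tbsp) × 7/6 ÷ 16 tbsp/cup × 230 g/cup ≈ 56 g
granulated sugar: 6 oz × 7/6 × 28.35 g/oz ≈ 198 g
water: 2.5 pint × 7/6 × 2 cup/pint ≈ 6 cup
milk: (3 tbsp + 2 tsp = 11/3 tbsp) × 7/6 × 15 mL/tbsp ≈ 64 mL

sour cream: 56 g; granulated sugar: 198 g; water: 6 cup; milk: 64 mL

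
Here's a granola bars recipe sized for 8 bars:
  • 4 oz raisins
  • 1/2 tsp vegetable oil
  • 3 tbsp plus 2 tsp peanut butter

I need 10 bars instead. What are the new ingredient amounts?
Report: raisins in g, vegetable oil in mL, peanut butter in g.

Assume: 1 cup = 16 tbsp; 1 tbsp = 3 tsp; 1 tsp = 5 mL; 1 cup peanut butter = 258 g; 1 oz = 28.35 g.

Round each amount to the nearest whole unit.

Scaling factor: 10/8 = 5/4 = 1.25.
raisins: 4 oz × 5/4 × 28.35 g/oz ≈ 142 g
vegetable oil: 0.5 tsp × 5/4 × 5 mL/tsp ≈ 3 mL
peanut butter: (3 tbsp + 2 tsp = 11/3 tbsp) × 5/4 ÷ 16 tbsp/cup × 258 g/cup ≈ 74 g

raisins: 142 g; vegetable oil: 3 mL; peanut butter: 74 g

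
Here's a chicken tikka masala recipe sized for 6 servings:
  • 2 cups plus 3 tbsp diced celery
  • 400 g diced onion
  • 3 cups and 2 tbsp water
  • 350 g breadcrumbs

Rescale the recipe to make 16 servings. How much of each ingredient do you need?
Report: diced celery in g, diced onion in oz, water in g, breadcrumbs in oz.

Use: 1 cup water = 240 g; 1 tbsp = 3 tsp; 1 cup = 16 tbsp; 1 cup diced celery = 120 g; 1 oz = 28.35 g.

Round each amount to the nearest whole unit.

diced celery: 700 g; diced onion: 38 oz; water: 2000 g; breadcrumbs: 33 oz

Scaling factor: 16/6 = 8/3.
diced celery: (2 cup + 3 tbsp = 2.1875 cup) × 8/3 × 120 g/cup = 700 g
diced onion: 400 g × 8/3 ÷ 28.35 g/oz ≈ 38 oz
water: (3 cup + 2 tbsp = 3.125 cup) × 8/3 × 240 g/cup = 2000 g
breadcrumbs: 350 g × 8/3 ÷ 28.35 g/oz ≈ 33 oz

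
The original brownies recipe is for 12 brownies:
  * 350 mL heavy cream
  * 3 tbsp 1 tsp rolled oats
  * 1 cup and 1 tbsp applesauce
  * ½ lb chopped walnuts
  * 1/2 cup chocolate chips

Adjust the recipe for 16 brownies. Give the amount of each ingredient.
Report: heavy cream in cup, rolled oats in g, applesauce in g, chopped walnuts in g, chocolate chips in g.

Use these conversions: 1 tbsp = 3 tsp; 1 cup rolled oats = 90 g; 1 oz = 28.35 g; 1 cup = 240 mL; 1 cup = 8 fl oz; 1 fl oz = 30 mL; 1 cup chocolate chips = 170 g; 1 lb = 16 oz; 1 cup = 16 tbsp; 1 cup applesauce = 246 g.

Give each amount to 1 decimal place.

Scaling factor: 16/12 = 4/3.
heavy cream: 350 mL × 4/3 ÷ 240 mL/cup ≈ 1.9 cup
rolled oats: (3 tbsp + 1 tsp = 10/3 tbsp) × 4/3 ÷ 16 tbsp/cup × 90 g/cup = 25.0 g
applesauce: (1 cup + 1 tbsp = 1.0625 cup) × 4/3 × 246 g/cup = 348.5 g
chopped walnuts: 0.5 lb × 4/3 × 16 oz/lb × 28.35 g/oz = 302.4 g
chocolate chips: 0.5 cup × 4/3 × 170 g/cup ≈ 113.3 g

heavy cream: 1.9 cup; rolled oats: 25.0 g; applesauce: 348.5 g; chopped walnuts: 302.4 g; chocolate chips: 113.3 g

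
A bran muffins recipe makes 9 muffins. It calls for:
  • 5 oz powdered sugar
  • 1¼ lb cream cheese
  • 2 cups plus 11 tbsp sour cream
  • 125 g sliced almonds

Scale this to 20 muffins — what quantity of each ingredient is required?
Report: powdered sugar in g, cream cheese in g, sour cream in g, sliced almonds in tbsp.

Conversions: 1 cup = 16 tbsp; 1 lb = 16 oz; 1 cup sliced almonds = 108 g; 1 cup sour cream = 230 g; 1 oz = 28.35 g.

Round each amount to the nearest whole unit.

Scaling factor: 20/9.
powdered sugar: 5 oz × 20/9 × 28.35 g/oz = 315 g
cream cheese: 1.25 lb × 20/9 × 16 oz/lb × 28.35 g/oz = 1260 g
sour cream: (2 cup + 11 tbsp = 2.6875 cup) × 20/9 × 230 g/cup ≈ 1374 g
sliced almonds: 125 g × 20/9 ÷ 108 g/cup × 16 tbsp/cup ≈ 41 tbsp

powdered sugar: 315 g; cream cheese: 1260 g; sour cream: 1374 g; sliced almonds: 41 tbsp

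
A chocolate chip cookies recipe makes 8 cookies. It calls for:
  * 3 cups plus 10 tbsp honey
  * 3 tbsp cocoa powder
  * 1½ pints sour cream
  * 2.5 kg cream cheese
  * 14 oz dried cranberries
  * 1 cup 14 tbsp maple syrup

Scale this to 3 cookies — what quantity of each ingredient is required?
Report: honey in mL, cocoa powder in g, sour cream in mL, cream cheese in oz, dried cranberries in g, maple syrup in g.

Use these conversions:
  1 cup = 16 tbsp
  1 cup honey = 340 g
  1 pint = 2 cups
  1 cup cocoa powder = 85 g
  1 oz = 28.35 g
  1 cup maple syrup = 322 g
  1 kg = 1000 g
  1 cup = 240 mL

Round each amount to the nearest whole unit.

honey: 326 mL; cocoa powder: 6 g; sour cream: 270 mL; cream cheese: 33 oz; dried cranberries: 149 g; maple syrup: 226 g

Scaling factor: 3/8 = 0.375.
honey: (3 cup + 10 tbsp = 3.625 cup) × 3/8 × 240 mL/cup ≈ 326 mL
cocoa powder: 3 tbsp × 3/8 ÷ 16 tbsp/cup × 85 g/cup ≈ 6 g
sour cream: 1.5 pint × 3/8 × 2 cup/pint × 240 mL/cup = 270 mL
cream cheese: 2.5 kg × 3/8 × 1000 g/kg ÷ 28.35 g/oz ≈ 33 oz
dried cranberries: 14 oz × 3/8 × 28.35 g/oz ≈ 149 g
maple syrup: (1 cup + 14 tbsp = 1.875 cup) × 3/8 × 322 g/cup ≈ 226 g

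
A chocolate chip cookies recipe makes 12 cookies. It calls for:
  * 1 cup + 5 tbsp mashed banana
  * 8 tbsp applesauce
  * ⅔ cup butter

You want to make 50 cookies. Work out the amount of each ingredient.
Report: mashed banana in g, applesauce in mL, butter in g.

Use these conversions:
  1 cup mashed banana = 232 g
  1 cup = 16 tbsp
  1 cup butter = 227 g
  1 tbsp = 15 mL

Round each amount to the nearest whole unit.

mashed banana: 1269 g; applesauce: 500 mL; butter: 631 g

Scaling factor: 50/12 = 25/6.
mashed banana: (1 cup + 5 tbsp = 1.3125 cup) × 25/6 × 232 g/cup ≈ 1269 g
applesauce: 8 tbsp × 25/6 × 15 mL/tbsp = 500 mL
butter: 2/3 cup × 25/6 × 227 g/cup ≈ 631 g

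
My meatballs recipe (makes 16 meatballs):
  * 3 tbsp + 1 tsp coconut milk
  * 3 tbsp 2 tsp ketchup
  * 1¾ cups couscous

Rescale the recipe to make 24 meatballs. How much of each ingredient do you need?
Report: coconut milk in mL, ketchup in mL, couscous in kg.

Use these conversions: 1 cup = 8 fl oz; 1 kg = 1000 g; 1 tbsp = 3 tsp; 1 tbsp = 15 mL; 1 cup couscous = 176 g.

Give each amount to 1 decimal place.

Scaling factor: 24/16 = 3/2 = 1.5.
coconut milk: (3 tbsp + 1 tsp = 10/3 tbsp) × 3/2 × 15 mL/tbsp = 75.0 mL
ketchup: (3 tbsp + 2 tsp = 11/3 tbsp) × 3/2 × 15 mL/tbsp = 82.5 mL
couscous: 1.75 cup × 3/2 × 176 g/cup ÷ 1000 g/kg ≈ 0.5 kg

coconut milk: 75.0 mL; ketchup: 82.5 mL; couscous: 0.5 kg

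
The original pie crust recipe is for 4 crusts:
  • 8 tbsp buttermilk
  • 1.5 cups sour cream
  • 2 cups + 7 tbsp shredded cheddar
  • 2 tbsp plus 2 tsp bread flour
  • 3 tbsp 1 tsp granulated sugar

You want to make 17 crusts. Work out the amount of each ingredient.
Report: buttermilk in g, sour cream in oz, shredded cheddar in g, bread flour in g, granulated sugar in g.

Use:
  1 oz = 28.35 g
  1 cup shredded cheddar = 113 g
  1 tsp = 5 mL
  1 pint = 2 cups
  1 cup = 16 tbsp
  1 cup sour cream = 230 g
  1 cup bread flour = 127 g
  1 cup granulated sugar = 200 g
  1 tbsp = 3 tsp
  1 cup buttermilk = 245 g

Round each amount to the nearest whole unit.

buttermilk: 521 g; sour cream: 52 oz; shredded cheddar: 1171 g; bread flour: 90 g; granulated sugar: 177 g

Scaling factor: 17/4 = 4.25.
buttermilk: 8 tbsp × 17/4 ÷ 16 tbsp/cup × 245 g/cup ≈ 521 g
sour cream: 1.5 cup × 17/4 × 230 g/cup ÷ 28.35 g/oz ≈ 52 oz
shredded cheddar: (2 cup + 7 tbsp = 2.4375 cup) × 17/4 × 113 g/cup ≈ 1171 g
bread flour: (2 tbsp + 2 tsp = 8/3 tbsp) × 17/4 ÷ 16 tbsp/cup × 127 g/cup ≈ 90 g
granulated sugar: (3 tbsp + 1 tsp = 10/3 tbsp) × 17/4 ÷ 16 tbsp/cup × 200 g/cup ≈ 177 g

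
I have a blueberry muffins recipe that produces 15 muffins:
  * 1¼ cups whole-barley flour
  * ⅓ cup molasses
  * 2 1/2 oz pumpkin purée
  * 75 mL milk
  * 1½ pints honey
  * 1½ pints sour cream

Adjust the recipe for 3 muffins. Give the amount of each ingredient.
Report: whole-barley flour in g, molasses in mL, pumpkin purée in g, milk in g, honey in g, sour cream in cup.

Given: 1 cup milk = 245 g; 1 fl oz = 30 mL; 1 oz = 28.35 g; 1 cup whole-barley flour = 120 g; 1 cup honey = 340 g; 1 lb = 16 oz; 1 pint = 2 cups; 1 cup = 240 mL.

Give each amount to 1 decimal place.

Scaling factor: 3/15 = 1/5 = 0.2.
whole-barley flour: 1.25 cup × 1/5 × 120 g/cup = 30.0 g
molasses: 1/3 cup × 1/5 × 240 mL/cup = 16.0 mL
pumpkin purée: 2.5 oz × 1/5 × 28.35 g/oz ≈ 14.2 g
milk: 75 mL × 1/5 ÷ 240 mL/cup × 245 g/cup ≈ 15.3 g
honey: 1.5 pint × 1/5 × 2 cup/pint × 340 g/cup = 204.0 g
sour cream: 1.5 pint × 1/5 × 2 cup/pint = 0.6 cup

whole-barley flour: 30.0 g; molasses: 16.0 mL; pumpkin purée: 14.2 g; milk: 15.3 g; honey: 204.0 g; sour cream: 0.6 cup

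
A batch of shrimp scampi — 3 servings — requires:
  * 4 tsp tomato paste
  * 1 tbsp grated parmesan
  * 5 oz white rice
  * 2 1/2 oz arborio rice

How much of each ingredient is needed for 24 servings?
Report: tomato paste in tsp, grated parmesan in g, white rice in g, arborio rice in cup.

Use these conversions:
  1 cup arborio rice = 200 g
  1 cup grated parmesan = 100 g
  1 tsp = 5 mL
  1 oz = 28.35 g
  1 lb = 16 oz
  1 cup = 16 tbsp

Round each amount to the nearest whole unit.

Scaling factor: 24/3 = 8.
tomato paste: 4 tsp × 8 = 32 tsp
grated parmesan: 1 tbsp × 8 ÷ 16 tbsp/cup × 100 g/cup = 50 g
white rice: 5 oz × 8 × 28.35 g/oz = 1134 g
arborio rice: 2.5 oz × 8 × 28.35 g/oz ÷ 200 g/cup ≈ 3 cup

tomato paste: 32 tsp; grated parmesan: 50 g; white rice: 1134 g; arborio rice: 3 cup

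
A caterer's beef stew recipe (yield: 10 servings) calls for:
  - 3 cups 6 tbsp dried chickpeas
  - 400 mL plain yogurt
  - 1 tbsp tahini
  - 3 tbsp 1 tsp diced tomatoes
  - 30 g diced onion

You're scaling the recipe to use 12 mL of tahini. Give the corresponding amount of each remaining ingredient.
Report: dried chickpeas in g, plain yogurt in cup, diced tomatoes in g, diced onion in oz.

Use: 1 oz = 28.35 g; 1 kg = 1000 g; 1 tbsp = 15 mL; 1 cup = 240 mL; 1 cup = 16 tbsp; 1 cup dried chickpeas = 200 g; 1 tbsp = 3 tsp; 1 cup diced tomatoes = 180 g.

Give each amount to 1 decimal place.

dried chickpeas: 540.0 g; plain yogurt: 1.3 cup; diced tomatoes: 30.0 g; diced onion: 0.8 oz

The original recipe has 15 mL of tahini, so the scaling factor is 12 ÷ 15 = 4/5 = 0.8.
dried chickpeas: (3 cup + 6 tbsp = 3.375 cup) × 4/5 × 200 g/cup = 540.0 g
plain yogurt: 400 mL × 4/5 ÷ 240 mL/cup ≈ 1.3 cup
diced tomatoes: (3 tbsp + 1 tsp = 10/3 tbsp) × 4/5 ÷ 16 tbsp/cup × 180 g/cup = 30.0 g
diced onion: 30 g × 4/5 ÷ 28.35 g/oz ≈ 0.8 oz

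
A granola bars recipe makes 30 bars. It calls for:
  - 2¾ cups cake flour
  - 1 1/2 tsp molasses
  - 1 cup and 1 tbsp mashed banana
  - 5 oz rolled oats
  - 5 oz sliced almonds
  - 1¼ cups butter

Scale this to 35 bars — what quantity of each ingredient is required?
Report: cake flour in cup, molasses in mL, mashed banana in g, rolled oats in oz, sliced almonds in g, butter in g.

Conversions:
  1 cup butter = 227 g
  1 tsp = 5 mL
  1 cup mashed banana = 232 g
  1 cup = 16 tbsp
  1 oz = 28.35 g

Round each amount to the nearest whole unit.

cake flour: 3 cup; molasses: 9 mL; mashed banana: 288 g; rolled oats: 6 oz; sliced almonds: 165 g; butter: 331 g

Scaling factor: 35/30 = 7/6.
cake flour: 2.75 cup × 7/6 ≈ 3 cup
molasses: 1.5 tsp × 7/6 × 5 mL/tsp ≈ 9 mL
mashed banana: (1 cup + 1 tbsp = 1.0625 cup) × 7/6 × 232 g/cup ≈ 288 g
rolled oats: 5 oz × 7/6 ≈ 6 oz
sliced almonds: 5 oz × 7/6 × 28.35 g/oz ≈ 165 g
butter: 1.25 cup × 7/6 × 227 g/cup ≈ 331 g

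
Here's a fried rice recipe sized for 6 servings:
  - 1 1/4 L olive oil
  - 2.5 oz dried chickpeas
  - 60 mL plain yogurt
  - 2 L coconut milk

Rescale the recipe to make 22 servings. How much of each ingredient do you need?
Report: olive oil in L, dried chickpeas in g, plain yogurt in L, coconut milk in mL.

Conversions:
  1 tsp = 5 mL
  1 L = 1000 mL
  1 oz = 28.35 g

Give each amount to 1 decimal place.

Scaling factor: 22/6 = 11/3.
olive oil: 1.25 L × 11/3 ≈ 4.6 L
dried chickpeas: 2.5 oz × 11/3 × 28.35 g/oz ≈ 259.9 g
plain yogurt: 60 mL × 11/3 ÷ 1000 mL/L ≈ 0.2 L
coconut milk: 2 L × 11/3 × 1000 mL/L ≈ 7333.3 mL

olive oil: 4.6 L; dried chickpeas: 259.9 g; plain yogurt: 0.2 L; coconut milk: 7333.3 mL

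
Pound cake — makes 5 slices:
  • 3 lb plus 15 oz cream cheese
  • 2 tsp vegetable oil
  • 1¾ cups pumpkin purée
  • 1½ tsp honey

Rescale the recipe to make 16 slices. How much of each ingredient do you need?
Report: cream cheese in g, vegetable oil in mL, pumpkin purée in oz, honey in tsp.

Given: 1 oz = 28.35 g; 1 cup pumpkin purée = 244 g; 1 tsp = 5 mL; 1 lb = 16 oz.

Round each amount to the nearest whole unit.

Scaling factor: 16/5 = 3.2.
cream cheese: (3 lb + 15 oz = 3.9375 lb) × 16/5 × 16 oz/lb × 28.35 g/oz ≈ 5715 g
vegetable oil: 2 tsp × 16/5 × 5 mL/tsp = 32 mL
pumpkin purée: 1.75 cup × 16/5 × 244 g/cup ÷ 28.35 g/oz ≈ 48 oz
honey: 1.5 tsp × 16/5 ≈ 5 tsp

cream cheese: 5715 g; vegetable oil: 32 mL; pumpkin purée: 48 oz; honey: 5 tsp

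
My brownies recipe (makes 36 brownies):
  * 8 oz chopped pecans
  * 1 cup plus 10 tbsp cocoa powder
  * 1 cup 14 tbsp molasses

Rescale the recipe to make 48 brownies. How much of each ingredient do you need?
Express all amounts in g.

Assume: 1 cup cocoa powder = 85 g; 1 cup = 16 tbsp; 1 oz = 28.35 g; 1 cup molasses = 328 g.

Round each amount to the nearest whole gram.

Scaling factor: 48/36 = 4/3.
chopped pecans: 8 oz × 4/3 × 28.35 g/oz ≈ 302 g
cocoa powder: (1 cup + 10 tbsp = 1.625 cup) × 4/3 × 85 g/cup ≈ 184 g
molasses: (1 cup + 14 tbsp = 1.875 cup) × 4/3 × 328 g/cup = 820 g

chopped pecans: 302 g; cocoa powder: 184 g; molasses: 820 g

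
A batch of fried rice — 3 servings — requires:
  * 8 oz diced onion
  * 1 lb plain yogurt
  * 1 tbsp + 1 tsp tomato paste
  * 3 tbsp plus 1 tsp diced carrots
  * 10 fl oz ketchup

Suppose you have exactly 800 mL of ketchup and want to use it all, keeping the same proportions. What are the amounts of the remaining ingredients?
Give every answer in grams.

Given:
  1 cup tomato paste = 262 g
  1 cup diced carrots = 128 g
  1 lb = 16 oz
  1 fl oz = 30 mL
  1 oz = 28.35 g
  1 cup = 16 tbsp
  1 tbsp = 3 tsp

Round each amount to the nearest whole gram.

diced onion: 605 g; plain yogurt: 1210 g; tomato paste: 58 g; diced carrots: 71 g

The original recipe has 300 mL of ketchup, so the scaling factor is 800 ÷ 300 = 8/3.
diced onion: 8 oz × 8/3 × 28.35 g/oz ≈ 605 g
plain yogurt: 1 lb × 8/3 × 16 oz/lb × 28.35 g/oz ≈ 1210 g
tomato paste: (1 tbsp + 1 tsp = 4/3 tbsp) × 8/3 ÷ 16 tbsp/cup × 262 g/cup ≈ 58 g
diced carrots: (3 tbsp + 1 tsp = 10/3 tbsp) × 8/3 ÷ 16 tbsp/cup × 128 g/cup ≈ 71 g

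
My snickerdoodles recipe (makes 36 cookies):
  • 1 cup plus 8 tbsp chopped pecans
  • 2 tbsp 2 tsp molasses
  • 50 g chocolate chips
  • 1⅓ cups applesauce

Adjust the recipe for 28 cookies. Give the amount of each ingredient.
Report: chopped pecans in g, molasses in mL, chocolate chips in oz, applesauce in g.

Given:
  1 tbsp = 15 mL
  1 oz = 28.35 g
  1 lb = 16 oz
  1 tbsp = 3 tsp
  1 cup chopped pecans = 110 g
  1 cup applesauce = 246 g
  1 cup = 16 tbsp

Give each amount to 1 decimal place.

Scaling factor: 28/36 = 7/9.
chopped pecans: (1 cup + 8 tbsp = 1.5 cup) × 7/9 × 110 g/cup ≈ 128.3 g
molasses: (2 tbsp + 2 tsp = 8/3 tbsp) × 7/9 × 15 mL/tbsp ≈ 31.1 mL
chocolate chips: 50 g × 7/9 ÷ 28.35 g/oz ≈ 1.4 oz
applesauce: 4/3 cup × 7/9 × 246 g/cup ≈ 255.1 g

chopped pecans: 128.3 g; molasses: 31.1 mL; chocolate chips: 1.4 oz; applesauce: 255.1 g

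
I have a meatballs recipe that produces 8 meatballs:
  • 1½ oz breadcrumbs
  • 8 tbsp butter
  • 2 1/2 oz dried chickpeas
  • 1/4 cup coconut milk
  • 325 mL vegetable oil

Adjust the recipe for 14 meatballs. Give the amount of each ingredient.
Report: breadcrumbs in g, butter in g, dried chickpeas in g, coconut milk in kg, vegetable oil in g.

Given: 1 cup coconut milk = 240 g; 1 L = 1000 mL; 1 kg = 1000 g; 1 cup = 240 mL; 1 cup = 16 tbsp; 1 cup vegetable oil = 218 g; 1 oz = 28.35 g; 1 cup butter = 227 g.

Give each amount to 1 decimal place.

breadcrumbs: 74.4 g; butter: 198.6 g; dried chickpeas: 124.0 g; coconut milk: 0.1 kg; vegetable oil: 516.6 g

Scaling factor: 14/8 = 7/4 = 1.75.
breadcrumbs: 1.5 oz × 7/4 × 28.35 g/oz ≈ 74.4 g
butter: 8 tbsp × 7/4 ÷ 16 tbsp/cup × 227 g/cup ≈ 198.6 g
dried chickpeas: 2.5 oz × 7/4 × 28.35 g/oz ≈ 124.0 g
coconut milk: 0.25 cup × 7/4 × 240 g/cup ÷ 1000 g/kg ≈ 0.1 kg
vegetable oil: 325 mL × 7/4 ÷ 240 mL/cup × 218 g/cup ≈ 516.6 g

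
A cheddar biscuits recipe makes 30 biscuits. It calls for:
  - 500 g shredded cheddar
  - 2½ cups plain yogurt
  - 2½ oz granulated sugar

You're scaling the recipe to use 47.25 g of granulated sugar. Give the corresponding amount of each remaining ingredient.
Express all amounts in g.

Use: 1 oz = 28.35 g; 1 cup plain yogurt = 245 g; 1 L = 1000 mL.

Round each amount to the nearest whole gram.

The original recipe has 70.875 g of granulated sugar, so the scaling factor is 47.25 ÷ 70.875 = 2/3.
shredded cheddar: 500 g × 2/3 ≈ 333 g
plain yogurt: 2.5 cup × 2/3 × 245 g/cup ≈ 408 g

shredded cheddar: 333 g; plain yogurt: 408 g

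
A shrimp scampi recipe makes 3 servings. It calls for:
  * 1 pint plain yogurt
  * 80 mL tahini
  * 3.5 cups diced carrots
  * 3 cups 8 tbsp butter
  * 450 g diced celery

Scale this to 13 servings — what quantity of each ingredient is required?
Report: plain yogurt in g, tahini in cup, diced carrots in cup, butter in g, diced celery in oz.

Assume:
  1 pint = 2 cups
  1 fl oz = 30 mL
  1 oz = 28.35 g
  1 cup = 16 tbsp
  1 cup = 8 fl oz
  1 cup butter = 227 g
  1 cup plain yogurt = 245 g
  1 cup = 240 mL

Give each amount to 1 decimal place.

plain yogurt: 2123.3 g; tahini: 1.4 cup; diced carrots: 15.2 cup; butter: 3442.8 g; diced celery: 68.8 oz

Scaling factor: 13/3.
plain yogurt: 1 pint × 13/3 × 2 cup/pint × 245 g/cup ≈ 2123.3 g
tahini: 80 mL × 13/3 ÷ 240 mL/cup ≈ 1.4 cup
diced carrots: 3.5 cup × 13/3 ≈ 15.2 cup
butter: (3 cup + 8 tbsp = 3.5 cup) × 13/3 × 227 g/cup ≈ 3442.8 g
diced celery: 450 g × 13/3 ÷ 28.35 g/oz ≈ 68.8 oz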